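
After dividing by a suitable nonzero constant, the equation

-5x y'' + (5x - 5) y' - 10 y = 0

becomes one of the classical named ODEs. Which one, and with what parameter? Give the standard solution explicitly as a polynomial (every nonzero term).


All three coefficients share the factor -5; dividing through by -5 gives  x y'' + (1 - x) y' + 2 y = 0.
This matches the Laguerre equation x y'' + (1 - x) y' + n y = 0 with n = 2; the polynomial solution is L_2(x).
With y = sum_k a_k x^k, matching x^k gives (k+1)k a_{k+1} + (k+1) a_{k+1} - k a_k + n a_k = 0, i.e. (k+1)^2 a_{k+1} = (k - n) a_k = (k - 2) a_k. The right side vanishes at k = 2, so the series terminates at degree 2.
Standard normalization L_n(0) = 1 gives a_0 = 1. Work upward with a_{k+1} = (k - 2) a_k / (k+1)^2:
  a_1 = (0 - 2)(1) / 1^2 = -2/1 = -2
  a_2 = (1 - 2)(-2) / 2^2 = 2/4 = 1/2
Hence L_2(x) = x^2/2 - 2 x + 1.

L_2(x); series = x^2/2 - 2 x + 1


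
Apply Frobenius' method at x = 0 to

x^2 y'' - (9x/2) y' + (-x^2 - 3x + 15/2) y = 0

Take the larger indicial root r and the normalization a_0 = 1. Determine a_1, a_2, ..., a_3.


Write in Frobenius form y'' + (p(x)/x) y' + (q(x)/x^2) y = 0:
  p(x) = -9/2,  q(x) = -x^2 - 3x + 15/2.
Indicial equation: r(r-1) + (-9/2) r + (15/2) = 0 -> roots r_1 = 3, r_2 = 5/2.
Take r = r_1 = 3. Let y(x) = x^r sum_{n>=0} a_n x^n with a_0 = 1.
Substitute y = x^r sum a_n x^n and match x^{r+n}. The recurrence is
  D(n) a_n - 3 a_{n-1} - 1 a_{n-2} = 0,  where D(n) = (r+n)(r+n-1) + (-9/2)(r+n) + (15/2).
  a_n = [3 a_{n-1} + 1 a_{n-2}] / D(n).
Since the indicial polynomial factors as (r - r_1)(r - r_2), D(n) = (r_1 + n - r_1)(r_1 + n - r_2) = n(n + 1/2).
Evaluating step by step (a_0 = 1):
  n = 1: D(1) = 1(1 + 1/2) = 3/2; numerator = 3(1) = 3; a_1 = (3)/(3/2) = 2
  n = 2: D(2) = 2(2 + 1/2) = 5; numerator = 3(2) + 1(1) = 7; a_2 = (7)/(5) = 7/5
  n = 3: D(3) = 3(3 + 1/2) = 21/2; numerator = 3(7/5) + 1(2) = 31/5; a_3 = (31/5)/(21/2) = 62/105

r = 3; a_0 = 1; a_1 = 2; a_2 = 7/5; a_3 = 62/105


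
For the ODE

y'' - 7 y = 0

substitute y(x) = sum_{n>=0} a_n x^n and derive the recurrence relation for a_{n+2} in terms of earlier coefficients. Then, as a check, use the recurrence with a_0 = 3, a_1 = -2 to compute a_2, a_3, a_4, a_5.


Substitute y = sum_n a_n x^n into y'' + (const) y = 0.
y''(x) = sum_{n>=0} (n+2)(n+1) a_{n+2} x^n.
The ODE becomes sum_n [(n+2)(n+1) a_{n+2} - 7 a_n] x^n = 0.
Setting each coefficient to zero gives the recurrence:
  (n+2)(n+1) a_{n+2} - 7 a_n = 0,
  a_{n+2} = 7 / ((n+1)(n+2)) a_n.

Check with a_0 = 3, a_1 = -2 (apply the recurrence for n = 0, 1, 2, 3): a_0 = 3, a_1 = -2, a_2 = 21/2, a_3 = -7/3, a_4 = 49/8, a_5 = -49/60.

a_{n+2} = 7/((n+1)(n+2)) * a_n; check: a_0 = 3, a_1 = -2, a_2 = 21/2, a_3 = -7/3, a_4 = 49/8, a_5 = -49/60


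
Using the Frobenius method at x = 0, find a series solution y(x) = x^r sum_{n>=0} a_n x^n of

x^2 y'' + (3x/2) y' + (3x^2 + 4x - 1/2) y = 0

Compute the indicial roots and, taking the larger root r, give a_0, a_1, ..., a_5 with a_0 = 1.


Write in Frobenius form y'' + (p(x)/x) y' + (q(x)/x^2) y = 0:
  p(x) = 3/2,  q(x) = 3x^2 + 4x - 1/2.
Indicial equation: r(r-1) + (3/2) r + (-1/2) = 0 -> roots r_1 = 1/2, r_2 = -1.
Take r = r_1 = 1/2. Let y(x) = x^r sum_{n>=0} a_n x^n with a_0 = 1.
Substitute y = x^r sum a_n x^n and match x^{r+n}. The recurrence is
  D(n) a_n + 4 a_{n-1} + 3 a_{n-2} = 0,  where D(n) = (r+n)(r+n-1) + (3/2)(r+n) + (-1/2).
  a_n = [-4 a_{n-1} - 3 a_{n-2}] / D(n).
Since the indicial polynomial factors as (r - r_1)(r - r_2), D(n) = (r_1 + n - r_1)(r_1 + n - r_2) = n(n + 3/2).
Evaluating step by step (a_0 = 1):
  n = 1: D(1) = 1(1 + 3/2) = 5/2; numerator = -4(1) = -4; a_1 = (-4)/(5/2) = -8/5
  n = 2: D(2) = 2(2 + 3/2) = 7; numerator = -4(-8/5) - 3(1) = 17/5; a_2 = (17/5)/(7) = 17/35
  n = 3: D(3) = 3(3 + 3/2) = 27/2; numerator = -4(17/35) - 3(-8/5) = 20/7; a_3 = (20/7)/(27/2) = 40/189
  n = 4: D(4) = 4(4 + 3/2) = 22; numerator = -4(40/189) - 3(17/35) = -311/135; a_4 = (-311/135)/(22) = -311/2970
  n = 5: D(5) = 5(5 + 3/2) = 65/2; numerator = -4(-311/2970) - 3(40/189) = -2246/10395; a_5 = (-2246/10395)/(65/2) = -4492/675675

r = 1/2; a_0 = 1; a_1 = -8/5; a_2 = 17/35; a_3 = 40/189; a_4 = -311/2970; a_5 = -4492/675675


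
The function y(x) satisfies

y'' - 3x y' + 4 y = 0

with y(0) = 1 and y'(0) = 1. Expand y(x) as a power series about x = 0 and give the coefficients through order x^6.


Ansatz: y(x) = sum_{n>=0} a_n x^n, so y'(x) = sum_{n>=1} n a_n x^(n-1) and y''(x) = sum_{n>=2} n(n-1) a_n x^(n-2).
Substitute into P(x) y'' + Q(x) y' + R(x) y = 0 with P(x) = 1, Q(x) = -3x, R(x) = 4, and match powers of x.
Initial conditions: a_0 = 1, a_1 = 1.
Setting the coefficient of each power of x to zero and solving order by order (substituting the coefficients already found):
  x^0: 2 a_2 + 4 a_0 = 0  ->  2 a_2 = -4 a_0 = -4  ->  a_2 = -2
  x^1: 6 a_3 + a_1 = 0  ->  6 a_3 = -a_1 = -1  ->  a_3 = -1/6
  x^2: 12 a_4 - 2 a_2 = 0  ->  12 a_4 = 2 a_2 = -4  ->  a_4 = -1/3
  x^3: 20 a_5 - 5 a_3 = 0  ->  20 a_5 = 5 a_3 = -5/6  ->  a_5 = -1/24
  x^4: 30 a_6 - 8 a_4 = 0  ->  30 a_6 = 8 a_4 = -8/3  ->  a_6 = -4/45
Truncated series: y(x) = 1 + x - 2 x^2 - (1/6) x^3 - (1/3) x^4 - (1/24) x^5 - (4/45) x^6 + O(x^7).

a_0 = 1; a_1 = 1; a_2 = -2; a_3 = -1/6; a_4 = -1/3; a_5 = -1/24; a_6 = -4/45


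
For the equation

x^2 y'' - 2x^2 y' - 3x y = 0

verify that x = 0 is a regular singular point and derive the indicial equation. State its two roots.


Divide by x^2 to reach normal form y'' + P_1(x) y' + P_2(x) y = 0 with P_1(x) = -2 and P_2(x) = -3/x.
x = 0 is a singular point because the y-coefficient -3/x has a pole at x = 0.
It is a regular singular point because x P_1(x) = p(x) = -2x and x^2 P_2(x) = q(x) = -3x are polynomials, hence analytic at x = 0.
p(0) = 0,  q(0) = 0.
Indicial equation: r(r-1) + p(0) r + q(0) = 0, i.e. r^2 + (p(0) - 1) r + q(0) = 0, i.e. r^2 - 1 r = 0.
Discriminant: (-1)^2 - 4(0) = 1, so r = (1 ± 1)/2.
Solving: r_1 = 1, r_2 = 0.

indicial: r^2 - 1 r = 0; roots r_1 = 1, r_2 = 0


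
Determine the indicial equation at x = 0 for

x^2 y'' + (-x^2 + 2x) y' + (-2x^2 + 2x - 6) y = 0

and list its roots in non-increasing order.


Divide by x^2 to reach normal form y'' + P_1(x) y' + P_2(x) y = 0 with P_1(x) = -1 + 2/x and P_2(x) = -2 + 2/x - 6/x^2.
x = 0 is a singular point because the y'-coefficient -1 + 2/x has a pole at x = 0 and the y-coefficient -2 + 2/x - 6/x^2 has a pole at x = 0.
It is a regular singular point because x P_1(x) = p(x) = 2 - x and x^2 P_2(x) = q(x) = -2x^2 + 2x - 6 are polynomials, hence analytic at x = 0.
p(0) = 2,  q(0) = -6.
Indicial equation: r(r-1) + p(0) r + q(0) = 0, i.e. r^2 + (p(0) - 1) r + q(0) = 0, i.e. r^2 + 1 r - 6 = 0.
Discriminant: (1)^2 - 4(-6) = 25, so r = (-1 ± 5)/2.
Solving: r_1 = 2, r_2 = -3.

indicial: r^2 + 1 r - 6 = 0; roots r_1 = 2, r_2 = -3


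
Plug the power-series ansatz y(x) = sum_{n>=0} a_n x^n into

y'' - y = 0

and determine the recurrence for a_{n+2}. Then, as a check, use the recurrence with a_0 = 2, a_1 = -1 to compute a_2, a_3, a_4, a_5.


Substitute y = sum_n a_n x^n into y'' + (const) y = 0.
y''(x) = sum_{n>=0} (n+2)(n+1) a_{n+2} x^n.
The ODE becomes sum_n [(n+2)(n+1) a_{n+2} - 1 a_n] x^n = 0.
Setting each coefficient to zero gives the recurrence:
  (n+2)(n+1) a_{n+2} - 1 a_n = 0,
  a_{n+2} = 1 / ((n+1)(n+2)) a_n.

Check with a_0 = 2, a_1 = -1 (apply the recurrence for n = 0, 1, 2, 3): a_0 = 2, a_1 = -1, a_2 = 1, a_3 = -1/6, a_4 = 1/12, a_5 = -1/120.

a_{n+2} = 1/((n+1)(n+2)) * a_n; check: a_0 = 2, a_1 = -1, a_2 = 1, a_3 = -1/6, a_4 = 1/12, a_5 = -1/120


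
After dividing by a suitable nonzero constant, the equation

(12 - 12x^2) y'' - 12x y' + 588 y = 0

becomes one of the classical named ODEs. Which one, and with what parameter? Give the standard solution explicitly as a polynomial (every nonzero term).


All three coefficients share the factor 12; dividing through by 12 gives  (1 - x^2) y'' - x y' + 49 y = 0.
This matches the Chebyshev equation (1 - x^2) y'' - x y' + n^2 y = 0 (note the -x y' term, not -2x y') with n^2 = 49, so n = 7; the polynomial solution is T_7(x).
With y = sum_k a_k x^k, matching x^k gives (k+2)(k+1) a_{k+2} = (k^2 - n^2) a_k = (k - 7)(k + 7) a_k. The right side vanishes at k = 7, so the series with the parity of 7 terminates at degree 7.
Standard normalization: leading coefficient of T_n is 2^(n-1), so a_7 = 2^6 = 64. Work downward with a_k = (k+1)(k+2) a_{k+2} / ((k - 7)(k + 7)):
  a_5 = (6)(7)(64) / ((5 - 7)(5 + 7)) = 2688/(-24) = -112
  a_3 = (4)(5)(-112) / ((3 - 7)(3 + 7)) = -2240/(-40) = 56
  a_1 = (2)(3)(56) / ((1 - 7)(1 + 7)) = 336/(-48) = -7
Hence T_7(x) = 64 x^7 - 112 x^5 + 56 x^3 - 7 x.

T_7(x); series = 64 x^7 - 112 x^5 + 56 x^3 - 7 x


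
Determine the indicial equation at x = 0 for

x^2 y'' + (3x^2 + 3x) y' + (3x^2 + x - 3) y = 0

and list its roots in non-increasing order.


Divide by x^2 to reach normal form y'' + P_1(x) y' + P_2(x) y = 0 with P_1(x) = 3 + 3/x and P_2(x) = 3 + 1/x - 3/x^2.
x = 0 is a singular point because the y'-coefficient 3 + 3/x has a pole at x = 0 and the y-coefficient 3 + 1/x - 3/x^2 has a pole at x = 0.
It is a regular singular point because x P_1(x) = p(x) = 3x + 3 and x^2 P_2(x) = q(x) = 3x^2 + x - 3 are polynomials, hence analytic at x = 0.
p(0) = 3,  q(0) = -3.
Indicial equation: r(r-1) + p(0) r + q(0) = 0, i.e. r^2 + (p(0) - 1) r + q(0) = 0, i.e. r^2 + 2 r - 3 = 0.
Discriminant: (2)^2 - 4(-3) = 16, so r = (-2 ± 4)/2.
Solving: r_1 = 1, r_2 = -3.

indicial: r^2 + 2 r - 3 = 0; roots r_1 = 1, r_2 = -3


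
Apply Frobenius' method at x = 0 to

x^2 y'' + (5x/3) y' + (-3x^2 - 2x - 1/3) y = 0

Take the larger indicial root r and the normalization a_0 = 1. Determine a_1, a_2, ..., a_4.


Write in Frobenius form y'' + (p(x)/x) y' + (q(x)/x^2) y = 0:
  p(x) = 5/3,  q(x) = -3x^2 - 2x - 1/3.
Indicial equation: r(r-1) + (5/3) r + (-1/3) = 0 -> roots r_1 = 1/3, r_2 = -1.
Take r = r_1 = 1/3. Let y(x) = x^r sum_{n>=0} a_n x^n with a_0 = 1.
Substitute y = x^r sum a_n x^n and match x^{r+n}. The recurrence is
  D(n) a_n - 2 a_{n-1} - 3 a_{n-2} = 0,  where D(n) = (r+n)(r+n-1) + (5/3)(r+n) + (-1/3).
  a_n = [2 a_{n-1} + 3 a_{n-2}] / D(n).
Since the indicial polynomial factors as (r - r_1)(r - r_2), D(n) = (r_1 + n - r_1)(r_1 + n - r_2) = n(n + 4/3).
Evaluating step by step (a_0 = 1):
  n = 1: D(1) = 1(1 + 4/3) = 7/3; numerator = 2(1) = 2; a_1 = (2)/(7/3) = 6/7
  n = 2: D(2) = 2(2 + 4/3) = 20/3; numerator = 2(6/7) + 3(1) = 33/7; a_2 = (33/7)/(20/3) = 99/140
  n = 3: D(3) = 3(3 + 4/3) = 13; numerator = 2(99/140) + 3(6/7) = 279/70; a_3 = (279/70)/(13) = 279/910
  n = 4: D(4) = 4(4 + 4/3) = 64/3; numerator = 2(279/910) + 3(99/140) = 711/260; a_4 = (711/260)/(64/3) = 2133/16640

r = 1/3; a_0 = 1; a_1 = 6/7; a_2 = 99/140; a_3 = 279/910; a_4 = 2133/16640


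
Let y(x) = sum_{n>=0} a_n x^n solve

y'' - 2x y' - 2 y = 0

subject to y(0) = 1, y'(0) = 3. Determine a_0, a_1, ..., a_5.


Ansatz: y(x) = sum_{n>=0} a_n x^n, so y'(x) = sum_{n>=1} n a_n x^(n-1) and y''(x) = sum_{n>=2} n(n-1) a_n x^(n-2).
Substitute into P(x) y'' + Q(x) y' + R(x) y = 0 with P(x) = 1, Q(x) = -2x, R(x) = -2, and match powers of x.
Initial conditions: a_0 = 1, a_1 = 3.
Setting the coefficient of each power of x to zero and solving order by order (substituting the coefficients already found):
  x^0: 2 a_2 - 2 a_0 = 0  ->  2 a_2 = 2 a_0 = 2  ->  a_2 = 1
  x^1: 6 a_3 - 4 a_1 = 0  ->  6 a_3 = 4 a_1 = 12  ->  a_3 = 2
  x^2: 12 a_4 - 6 a_2 = 0  ->  12 a_4 = 6 a_2 = 6  ->  a_4 = 1/2
  x^3: 20 a_5 - 8 a_3 = 0  ->  20 a_5 = 8 a_3 = 16  ->  a_5 = 4/5
Truncated series: y(x) = 1 + 3 x + x^2 + 2 x^3 + (1/2) x^4 + (4/5) x^5 + O(x^6).

a_0 = 1; a_1 = 3; a_2 = 1; a_3 = 2; a_4 = 1/2; a_5 = 4/5


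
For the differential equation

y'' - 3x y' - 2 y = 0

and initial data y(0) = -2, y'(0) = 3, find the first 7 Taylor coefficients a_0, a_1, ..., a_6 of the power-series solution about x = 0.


Ansatz: y(x) = sum_{n>=0} a_n x^n, so y'(x) = sum_{n>=1} n a_n x^(n-1) and y''(x) = sum_{n>=2} n(n-1) a_n x^(n-2).
Substitute into P(x) y'' + Q(x) y' + R(x) y = 0 with P(x) = 1, Q(x) = -3x, R(x) = -2, and match powers of x.
Initial conditions: a_0 = -2, a_1 = 3.
Setting the coefficient of each power of x to zero and solving order by order (substituting the coefficients already found):
  x^0: 2 a_2 - 2 a_0 = 0  ->  2 a_2 = 2 a_0 = -4  ->  a_2 = -2
  x^1: 6 a_3 - 5 a_1 = 0  ->  6 a_3 = 5 a_1 = 15  ->  a_3 = 5/2
  x^2: 12 a_4 - 8 a_2 = 0  ->  12 a_4 = 8 a_2 = -16  ->  a_4 = -4/3
  x^3: 20 a_5 - 11 a_3 = 0  ->  20 a_5 = 11 a_3 = 55/2  ->  a_5 = 11/8
  x^4: 30 a_6 - 14 a_4 = 0  ->  30 a_6 = 14 a_4 = -56/3  ->  a_6 = -28/45
Truncated series: y(x) = -2 + 3 x - 2 x^2 + (5/2) x^3 - (4/3) x^4 + (11/8) x^5 - (28/45) x^6 + O(x^7).

a_0 = -2; a_1 = 3; a_2 = -2; a_3 = 5/2; a_4 = -4/3; a_5 = 11/8; a_6 = -28/45


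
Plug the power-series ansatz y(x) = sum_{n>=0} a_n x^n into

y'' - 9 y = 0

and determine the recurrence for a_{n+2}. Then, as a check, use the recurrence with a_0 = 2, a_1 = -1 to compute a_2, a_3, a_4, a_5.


Substitute y = sum_n a_n x^n into y'' + (const) y = 0.
y''(x) = sum_{n>=0} (n+2)(n+1) a_{n+2} x^n.
The ODE becomes sum_n [(n+2)(n+1) a_{n+2} - 9 a_n] x^n = 0.
Setting each coefficient to zero gives the recurrence:
  (n+2)(n+1) a_{n+2} - 9 a_n = 0,
  a_{n+2} = 9 / ((n+1)(n+2)) a_n.

Check with a_0 = 2, a_1 = -1 (apply the recurrence for n = 0, 1, 2, 3): a_0 = 2, a_1 = -1, a_2 = 9, a_3 = -3/2, a_4 = 27/4, a_5 = -27/40.

a_{n+2} = 9/((n+1)(n+2)) * a_n; check: a_0 = 2, a_1 = -1, a_2 = 9, a_3 = -3/2, a_4 = 27/4, a_5 = -27/40


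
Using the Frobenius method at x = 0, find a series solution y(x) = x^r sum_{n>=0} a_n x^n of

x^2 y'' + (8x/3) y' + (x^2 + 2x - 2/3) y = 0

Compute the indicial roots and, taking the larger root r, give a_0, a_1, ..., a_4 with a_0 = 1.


Write in Frobenius form y'' + (p(x)/x) y' + (q(x)/x^2) y = 0:
  p(x) = 8/3,  q(x) = x^2 + 2x - 2/3.
Indicial equation: r(r-1) + (8/3) r + (-2/3) = 0 -> roots r_1 = 1/3, r_2 = -2.
Take r = r_1 = 1/3. Let y(x) = x^r sum_{n>=0} a_n x^n with a_0 = 1.
Substitute y = x^r sum a_n x^n and match x^{r+n}. The recurrence is
  D(n) a_n + 2 a_{n-1} + 1 a_{n-2} = 0,  where D(n) = (r+n)(r+n-1) + (8/3)(r+n) + (-2/3).
  a_n = [-2 a_{n-1} - 1 a_{n-2}] / D(n).
Since the indicial polynomial factors as (r - r_1)(r - r_2), D(n) = (r_1 + n - r_1)(r_1 + n - r_2) = n(n + 7/3).
Evaluating step by step (a_0 = 1):
  n = 1: D(1) = 1(1 + 7/3) = 10/3; numerator = -2(1) = -2; a_1 = (-2)/(10/3) = -3/5
  n = 2: D(2) = 2(2 + 7/3) = 26/3; numerator = -2(-3/5) - 1(1) = 1/5; a_2 = (1/5)/(26/3) = 3/130
  n = 3: D(3) = 3(3 + 7/3) = 16; numerator = -2(3/130) - 1(-3/5) = 36/65; a_3 = (36/65)/(16) = 9/260
  n = 4: D(4) = 4(4 + 7/3) = 76/3; numerator = -2(9/260) - 1(3/130) = -6/65; a_4 = (-6/65)/(76/3) = -9/2470

r = 1/3; a_0 = 1; a_1 = -3/5; a_2 = 3/130; a_3 = 9/260; a_4 = -9/2470


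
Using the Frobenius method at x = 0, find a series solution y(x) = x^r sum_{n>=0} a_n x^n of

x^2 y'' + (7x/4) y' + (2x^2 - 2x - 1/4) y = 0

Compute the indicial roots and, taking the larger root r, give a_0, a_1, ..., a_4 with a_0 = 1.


Write in Frobenius form y'' + (p(x)/x) y' + (q(x)/x^2) y = 0:
  p(x) = 7/4,  q(x) = 2x^2 - 2x - 1/4.
Indicial equation: r(r-1) + (7/4) r + (-1/4) = 0 -> roots r_1 = 1/4, r_2 = -1.
Take r = r_1 = 1/4. Let y(x) = x^r sum_{n>=0} a_n x^n with a_0 = 1.
Substitute y = x^r sum a_n x^n and match x^{r+n}. The recurrence is
  D(n) a_n - 2 a_{n-1} + 2 a_{n-2} = 0,  where D(n) = (r+n)(r+n-1) + (7/4)(r+n) + (-1/4).
  a_n = [2 a_{n-1} - 2 a_{n-2}] / D(n).
Since the indicial polynomial factors as (r - r_1)(r - r_2), D(n) = (r_1 + n - r_1)(r_1 + n - r_2) = n(n + 5/4).
Evaluating step by step (a_0 = 1):
  n = 1: D(1) = 1(1 + 5/4) = 9/4; numerator = 2(1) = 2; a_1 = (2)/(9/4) = 8/9
  n = 2: D(2) = 2(2 + 5/4) = 13/2; numerator = 2(8/9) - 2(1) = -2/9; a_2 = (-2/9)/(13/2) = -4/117
  n = 3: D(3) = 3(3 + 5/4) = 51/4; numerator = 2(-4/117) - 2(8/9) = -24/13; a_3 = (-24/13)/(51/4) = -32/221
  n = 4: D(4) = 4(4 + 5/4) = 21; numerator = 2(-32/221) - 2(-4/117) = -440/1989; a_4 = (-440/1989)/(21) = -440/41769

r = 1/4; a_0 = 1; a_1 = 8/9; a_2 = -4/117; a_3 = -32/221; a_4 = -440/41769


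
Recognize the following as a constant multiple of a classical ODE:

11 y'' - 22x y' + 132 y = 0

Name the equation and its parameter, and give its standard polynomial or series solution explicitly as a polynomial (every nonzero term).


All three coefficients share the factor 11; dividing through by 11 gives  y'' - 2x y' + 12 y = 0.
This matches the Hermite equation y'' - 2x y' + 2n y = 0 with 2n = 12, so n = 6; the polynomial solution is H_6(x).
With y = sum_k a_k x^k, matching x^k gives (k+2)(k+1) a_{k+2} = 2(k - n) a_k = 2(k - 6) a_k. The right side vanishes at k = 6, so the series with the parity of 6 terminates at degree 6.
Standard normalization: leading coefficient of H_n is 2^n, so a_6 = 2^6 = 64. Work downward with a_k = (k+1)(k+2) a_{k+2} / (2(k - n)):
  a_4 = (5)(6)(64) / (2(4 - 6)) = 1920/(-4) = -480
  a_2 = (3)(4)(-480) / (2(2 - 6)) = -5760/(-8) = 720
  a_0 = (1)(2)(720) / (2(0 - 6)) = 1440/(-12) = -120
Hence H_6(x) = 64 x^6 - 480 x^4 + 720 x^2 - 120.

H_6(x); series = 64 x^6 - 480 x^4 + 720 x^2 - 120


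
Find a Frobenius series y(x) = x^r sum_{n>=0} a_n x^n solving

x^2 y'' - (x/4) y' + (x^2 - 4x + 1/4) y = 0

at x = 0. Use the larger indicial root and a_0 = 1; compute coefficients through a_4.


Write in Frobenius form y'' + (p(x)/x) y' + (q(x)/x^2) y = 0:
  p(x) = -1/4,  q(x) = x^2 - 4x + 1/4.
Indicial equation: r(r-1) + (-1/4) r + (1/4) = 0 -> roots r_1 = 1, r_2 = 1/4.
Take r = r_1 = 1. Let y(x) = x^r sum_{n>=0} a_n x^n with a_0 = 1.
Substitute y = x^r sum a_n x^n and match x^{r+n}. The recurrence is
  D(n) a_n - 4 a_{n-1} + 1 a_{n-2} = 0,  where D(n) = (r+n)(r+n-1) + (-1/4)(r+n) + (1/4).
  a_n = [4 a_{n-1} - 1 a_{n-2}] / D(n).
Since the indicial polynomial factors as (r - r_1)(r - r_2), D(n) = (r_1 + n - r_1)(r_1 + n - r_2) = n(n + 3/4).
Evaluating step by step (a_0 = 1):
  n = 1: D(1) = 1(1 + 3/4) = 7/4; numerator = 4(1) = 4; a_1 = (4)/(7/4) = 16/7
  n = 2: D(2) = 2(2 + 3/4) = 11/2; numerator = 4(16/7) - 1(1) = 57/7; a_2 = (57/7)/(11/2) = 114/77
  n = 3: D(3) = 3(3 + 3/4) = 45/4; numerator = 4(114/77) - 1(16/7) = 40/11; a_3 = (40/11)/(45/4) = 32/99
  n = 4: D(4) = 4(4 + 3/4) = 19; numerator = 4(32/99) - 1(114/77) = -130/693; a_4 = (-130/693)/(19) = -130/13167

r = 1; a_0 = 1; a_1 = 16/7; a_2 = 114/77; a_3 = 32/99; a_4 = -130/13167


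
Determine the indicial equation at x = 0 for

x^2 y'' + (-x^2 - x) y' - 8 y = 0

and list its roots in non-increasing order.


Divide by x^2 to reach normal form y'' + P_1(x) y' + P_2(x) y = 0 with P_1(x) = -1 - 1/x and P_2(x) = -8/x^2.
x = 0 is a singular point because the y'-coefficient -1 - 1/x has a pole at x = 0 and the y-coefficient -8/x^2 has a pole at x = 0.
It is a regular singular point because x P_1(x) = p(x) = -x - 1 and x^2 P_2(x) = q(x) = -8 are polynomials, hence analytic at x = 0.
p(0) = -1,  q(0) = -8.
Indicial equation: r(r-1) + p(0) r + q(0) = 0, i.e. r^2 + (p(0) - 1) r + q(0) = 0, i.e. r^2 - 2 r - 8 = 0.
Discriminant: (-2)^2 - 4(-8) = 36, so r = (2 ± 6)/2.
Solving: r_1 = 4, r_2 = -2.

indicial: r^2 - 2 r - 8 = 0; roots r_1 = 4, r_2 = -2


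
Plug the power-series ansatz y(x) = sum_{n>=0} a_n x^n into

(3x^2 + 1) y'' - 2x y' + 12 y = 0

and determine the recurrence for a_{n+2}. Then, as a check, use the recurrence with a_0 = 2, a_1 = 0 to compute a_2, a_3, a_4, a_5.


Substitute y = sum_n a_n x^n.
(1 + 3 x^2) y'' contributes (n+2)(n+1) a_{n+2} + 3 n(n-1) a_n at x^n.
-2 x y'(x) contributes -2 n a_n at x^n.
12 y(x) contributes 12 a_n at x^n.
Matching x^n: (n+2)(n+1) a_{n+2} + (3 n(n-1) - 2 n + 12) a_n = 0.
Thus a_{n+2} = (-3 n(n-1) + 2 n - 12) / ((n+1)(n+2)) * a_n.

Check with a_0 = 2, a_1 = 0 (apply the recurrence for n = 0, 1, 2, 3): a_0 = 2, a_1 = 0, a_2 = -12, a_3 = 0, a_4 = 14, a_5 = 0.

a_(n+2) = (-3 n(n-1) + 2 n - 12) / ((n+1)(n+2)) * a_n; check: a_0 = 2, a_1 = 0, a_2 = -12, a_3 = 0, a_4 = 14, a_5 = 0


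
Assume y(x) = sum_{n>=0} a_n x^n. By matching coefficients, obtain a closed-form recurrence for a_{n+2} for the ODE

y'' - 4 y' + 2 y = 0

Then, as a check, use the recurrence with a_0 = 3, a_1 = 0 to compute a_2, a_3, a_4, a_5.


Substitute y = sum_n a_n x^n.
y''(x) has coefficient (n+2)(n+1) a_{n+2} at x^n;
-4 y'(x) has coefficient -4 (n+1) a_{n+1} at x^n;
2 y(x) has coefficient 2 a_n at x^n.
Matching x^n: (n+2)(n+1) a_{n+2} - 4 (n+1) a_{n+1} + 2 a_n = 0.
Thus a_{n+2} = [4 (n+1) a_{n+1} - 2 a_n] / ((n+1)(n+2)).

Check with a_0 = 3, a_1 = 0 (apply the recurrence for n = 0, 1, 2, 3): a_0 = 3, a_1 = 0, a_2 = -3, a_3 = -4, a_4 = -7/2, a_5 = -12/5.

a_(n+2) = [4 (n+1) a_(n+1) - 2 a_n] / ((n+1)(n+2)); check: a_0 = 3, a_1 = 0, a_2 = -3, a_3 = -4, a_4 = -7/2, a_5 = -12/5


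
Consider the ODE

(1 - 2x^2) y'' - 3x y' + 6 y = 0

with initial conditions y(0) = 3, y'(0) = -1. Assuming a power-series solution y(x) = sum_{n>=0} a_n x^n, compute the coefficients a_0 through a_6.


Ansatz: y(x) = sum_{n>=0} a_n x^n, so y'(x) = sum_{n>=1} n a_n x^(n-1) and y''(x) = sum_{n>=2} n(n-1) a_n x^(n-2).
Substitute into P(x) y'' + Q(x) y' + R(x) y = 0 with P(x) = 1 - 2x^2, Q(x) = -3x, R(x) = 6, and match powers of x.
Initial conditions: a_0 = 3, a_1 = -1.
Setting the coefficient of each power of x to zero and solving order by order (substituting the coefficients already found):
  x^0: 2 a_2 + 6 a_0 = 0  ->  2 a_2 = -6 a_0 = -18  ->  a_2 = -9
  x^1: 6 a_3 + 3 a_1 = 0  ->  6 a_3 = -3 a_1 = 3  ->  a_3 = 1/2
  x^2: 12 a_4 - 4 a_2 = 0  ->  12 a_4 = 4 a_2 = -36  ->  a_4 = -3
  x^3: 20 a_5 - 15 a_3 = 0  ->  20 a_5 = 15 a_3 = 15/2  ->  a_5 = 3/8
  x^4: 30 a_6 - 30 a_4 = 0  ->  30 a_6 = 30 a_4 = -90  ->  a_6 = -3
Truncated series: y(x) = 3 - x - 9 x^2 + (1/2) x^3 - 3 x^4 + (3/8) x^5 - 3 x^6 + O(x^7).

a_0 = 3; a_1 = -1; a_2 = -9; a_3 = 1/2; a_4 = -3; a_5 = 3/8; a_6 = -3


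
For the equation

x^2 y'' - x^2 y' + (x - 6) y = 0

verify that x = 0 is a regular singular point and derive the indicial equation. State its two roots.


Divide by x^2 to reach normal form y'' + P_1(x) y' + P_2(x) y = 0 with P_1(x) = -1 and P_2(x) = 1/x - 6/x^2.
x = 0 is a singular point because the y-coefficient 1/x - 6/x^2 has a pole at x = 0.
It is a regular singular point because x P_1(x) = p(x) = -x and x^2 P_2(x) = q(x) = x - 6 are polynomials, hence analytic at x = 0.
p(0) = 0,  q(0) = -6.
Indicial equation: r(r-1) + p(0) r + q(0) = 0, i.e. r^2 + (p(0) - 1) r + q(0) = 0, i.e. r^2 - 1 r - 6 = 0.
Discriminant: (-1)^2 - 4(-6) = 25, so r = (1 ± 5)/2.
Solving: r_1 = 3, r_2 = -2.

indicial: r^2 - 1 r - 6 = 0; roots r_1 = 3, r_2 = -2


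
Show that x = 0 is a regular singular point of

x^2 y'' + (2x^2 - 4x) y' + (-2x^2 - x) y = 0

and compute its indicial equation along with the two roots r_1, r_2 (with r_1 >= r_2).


Divide by x^2 to reach normal form y'' + P_1(x) y' + P_2(x) y = 0 with P_1(x) = 2 - 4/x and P_2(x) = -2 - 1/x.
x = 0 is a singular point because the y'-coefficient 2 - 4/x has a pole at x = 0 and the y-coefficient -2 - 1/x has a pole at x = 0.
It is a regular singular point because x P_1(x) = p(x) = 2x - 4 and x^2 P_2(x) = q(x) = -2x^2 - x are polynomials, hence analytic at x = 0.
p(0) = -4,  q(0) = 0.
Indicial equation: r(r-1) + p(0) r + q(0) = 0, i.e. r^2 + (p(0) - 1) r + q(0) = 0, i.e. r^2 - 5 r = 0.
Discriminant: (-5)^2 - 4(0) = 25, so r = (5 ± 5)/2.
Solving: r_1 = 5, r_2 = 0.

indicial: r^2 - 5 r = 0; roots r_1 = 5, r_2 = 0


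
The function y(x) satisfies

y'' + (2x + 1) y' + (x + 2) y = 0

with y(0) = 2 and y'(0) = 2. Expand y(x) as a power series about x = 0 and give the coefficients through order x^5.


Ansatz: y(x) = sum_{n>=0} a_n x^n, so y'(x) = sum_{n>=1} n a_n x^(n-1) and y''(x) = sum_{n>=2} n(n-1) a_n x^(n-2).
Substitute into P(x) y'' + Q(x) y' + R(x) y = 0 with P(x) = 1, Q(x) = 2x + 1, R(x) = x + 2, and match powers of x.
Initial conditions: a_0 = 2, a_1 = 2.
Setting the coefficient of each power of x to zero and solving order by order (substituting the coefficients already found):
  x^0: 2 a_2 + a_1 + 2 a_0 = 0  ->  2 a_2 = -a_1 - 2 a_0 = -6  ->  a_2 = -3
  x^1: 6 a_3 + 2 a_2 + 4 a_1 + a_0 = 0  ->  6 a_3 = -2 a_2 - 4 a_1 - a_0 = -4  ->  a_3 = -2/3
  x^2: 12 a_4 + 3 a_3 + 6 a_2 + a_1 = 0  ->  12 a_4 = -3 a_3 - 6 a_2 - a_1 = 18  ->  a_4 = 3/2
  x^3: 20 a_5 + 4 a_4 + 8 a_3 + a_2 = 0  ->  20 a_5 = -4 a_4 - 8 a_3 - a_2 = 7/3  ->  a_5 = 7/60
Truncated series: y(x) = 2 + 2 x - 3 x^2 - (2/3) x^3 + (3/2) x^4 + (7/60) x^5 + O(x^6).

a_0 = 2; a_1 = 2; a_2 = -3; a_3 = -2/3; a_4 = 3/2; a_5 = 7/60


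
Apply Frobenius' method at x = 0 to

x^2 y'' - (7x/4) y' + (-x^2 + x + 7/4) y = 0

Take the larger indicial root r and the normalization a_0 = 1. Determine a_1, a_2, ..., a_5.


Write in Frobenius form y'' + (p(x)/x) y' + (q(x)/x^2) y = 0:
  p(x) = -7/4,  q(x) = -x^2 + x + 7/4.
Indicial equation: r(r-1) + (-7/4) r + (7/4) = 0 -> roots r_1 = 7/4, r_2 = 1.
Take r = r_1 = 7/4. Let y(x) = x^r sum_{n>=0} a_n x^n with a_0 = 1.
Substitute y = x^r sum a_n x^n and match x^{r+n}. The recurrence is
  D(n) a_n + 1 a_{n-1} - 1 a_{n-2} = 0,  where D(n) = (r+n)(r+n-1) + (-7/4)(r+n) + (7/4).
  a_n = [-1 a_{n-1} + 1 a_{n-2}] / D(n).
Since the indicial polynomial factors as (r - r_1)(r - r_2), D(n) = (r_1 + n - r_1)(r_1 + n - r_2) = n(n + 3/4).
Evaluating step by step (a_0 = 1):
  n = 1: D(1) = 1(1 + 3/4) = 7/4; numerator = -1(1) = -1; a_1 = (-1)/(7/4) = -4/7
  n = 2: D(2) = 2(2 + 3/4) = 11/2; numerator = -1(-4/7) + 1(1) = 11/7; a_2 = (11/7)/(11/2) = 2/7
  n = 3: D(3) = 3(3 + 3/4) = 45/4; numerator = -1(2/7) + 1(-4/7) = -6/7; a_3 = (-6/7)/(45/4) = -8/105
  n = 4: D(4) = 4(4 + 3/4) = 19; numerator = -1(-8/105) + 1(2/7) = 38/105; a_4 = (38/105)/(19) = 2/105
  n = 5: D(5) = 5(5 + 3/4) = 115/4; numerator = -1(2/105) + 1(-8/105) = -2/21; a_5 = (-2/21)/(115/4) = -8/2415

r = 7/4; a_0 = 1; a_1 = -4/7; a_2 = 2/7; a_3 = -8/105; a_4 = 2/105; a_5 = -8/2415


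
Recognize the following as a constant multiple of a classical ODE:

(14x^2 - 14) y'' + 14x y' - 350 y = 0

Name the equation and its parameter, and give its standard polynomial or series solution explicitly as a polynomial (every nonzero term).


All three coefficients share the factor -14; dividing through by -14 gives  (1 - x^2) y'' - x y' + 25 y = 0.
This matches the Chebyshev equation (1 - x^2) y'' - x y' + n^2 y = 0 (note the -x y' term, not -2x y') with n^2 = 25, so n = 5; the polynomial solution is T_5(x).
With y = sum_k a_k x^k, matching x^k gives (k+2)(k+1) a_{k+2} = (k^2 - n^2) a_k = (k - 5)(k + 5) a_k. The right side vanishes at k = 5, so the series with the parity of 5 terminates at degree 5.
Standard normalization: leading coefficient of T_n is 2^(n-1), so a_5 = 2^4 = 16. Work downward with a_k = (k+1)(k+2) a_{k+2} / ((k - 5)(k + 5)):
  a_3 = (4)(5)(16) / ((3 - 5)(3 + 5)) = 320/(-16) = -20
  a_1 = (2)(3)(-20) / ((1 - 5)(1 + 5)) = -120/(-24) = 5
Hence T_5(x) = 16 x^5 - 20 x^3 + 5 x.

T_5(x); series = 16 x^5 - 20 x^3 + 5 x


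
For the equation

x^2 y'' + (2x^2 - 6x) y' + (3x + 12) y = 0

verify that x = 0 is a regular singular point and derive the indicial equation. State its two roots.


Divide by x^2 to reach normal form y'' + P_1(x) y' + P_2(x) y = 0 with P_1(x) = 2 - 6/x and P_2(x) = 3/x + 12/x^2.
x = 0 is a singular point because the y'-coefficient 2 - 6/x has a pole at x = 0 and the y-coefficient 3/x + 12/x^2 has a pole at x = 0.
It is a regular singular point because x P_1(x) = p(x) = 2x - 6 and x^2 P_2(x) = q(x) = 3x + 12 are polynomials, hence analytic at x = 0.
p(0) = -6,  q(0) = 12.
Indicial equation: r(r-1) + p(0) r + q(0) = 0, i.e. r^2 + (p(0) - 1) r + q(0) = 0, i.e. r^2 - 7 r + 12 = 0.
Discriminant: (-7)^2 - 4(12) = 1, so r = (7 ± 1)/2.
Solving: r_1 = 4, r_2 = 3.

indicial: r^2 - 7 r + 12 = 0; roots r_1 = 4, r_2 = 3


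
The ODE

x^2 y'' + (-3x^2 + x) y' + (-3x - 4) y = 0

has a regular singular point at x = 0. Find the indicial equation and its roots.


Divide by x^2 to reach normal form y'' + P_1(x) y' + P_2(x) y = 0 with P_1(x) = -3 + 1/x and P_2(x) = -3/x - 4/x^2.
x = 0 is a singular point because the y'-coefficient -3 + 1/x has a pole at x = 0 and the y-coefficient -3/x - 4/x^2 has a pole at x = 0.
It is a regular singular point because x P_1(x) = p(x) = 1 - 3x and x^2 P_2(x) = q(x) = -3x - 4 are polynomials, hence analytic at x = 0.
p(0) = 1,  q(0) = -4.
Indicial equation: r(r-1) + p(0) r + q(0) = 0, i.e. r^2 + (p(0) - 1) r + q(0) = 0, i.e. r^2 - 4 = 0.
Discriminant: (0)^2 - 4(-4) = 16, so r = (0 ± 4)/2.
Solving: r_1 = 2, r_2 = -2.

indicial: r^2 - 4 = 0; roots r_1 = 2, r_2 = -2


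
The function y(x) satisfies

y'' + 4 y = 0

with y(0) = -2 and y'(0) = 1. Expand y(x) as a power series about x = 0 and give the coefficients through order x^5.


Ansatz: y(x) = sum_{n>=0} a_n x^n, so y'(x) = sum_{n>=1} n a_n x^(n-1) and y''(x) = sum_{n>=2} n(n-1) a_n x^(n-2).
Substitute into P(x) y'' + Q(x) y' + R(x) y = 0 with P(x) = 1, Q(x) = 0, R(x) = 4, and match powers of x.
Initial conditions: a_0 = -2, a_1 = 1.
Setting the coefficient of each power of x to zero and solving order by order (substituting the coefficients already found):
  x^0: 2 a_2 + 4 a_0 = 0  ->  2 a_2 = -4 a_0 = 8  ->  a_2 = 4
  x^1: 6 a_3 + 4 a_1 = 0  ->  6 a_3 = -4 a_1 = -4  ->  a_3 = -2/3
  x^2: 12 a_4 + 4 a_2 = 0  ->  12 a_4 = -4 a_2 = -16  ->  a_4 = -4/3
  x^3: 20 a_5 + 4 a_3 = 0  ->  20 a_5 = -4 a_3 = 8/3  ->  a_5 = 2/15
Truncated series: y(x) = -2 + x + 4 x^2 - (2/3) x^3 - (4/3) x^4 + (2/15) x^5 + O(x^6).

a_0 = -2; a_1 = 1; a_2 = 4; a_3 = -2/3; a_4 = -4/3; a_5 = 2/15


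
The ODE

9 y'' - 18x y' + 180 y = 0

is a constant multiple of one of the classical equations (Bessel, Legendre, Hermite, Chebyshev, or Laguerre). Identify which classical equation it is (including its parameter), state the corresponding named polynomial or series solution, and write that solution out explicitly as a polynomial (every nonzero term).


All three coefficients share the factor 9; dividing through by 9 gives  y'' - 2x y' + 20 y = 0.
This matches the Hermite equation y'' - 2x y' + 2n y = 0 with 2n = 20, so n = 10; the polynomial solution is H_10(x).
With y = sum_k a_k x^k, matching x^k gives (k+2)(k+1) a_{k+2} = 2(k - n) a_k = 2(k - 10) a_k. The right side vanishes at k = 10, so the series with the parity of 10 terminates at degree 10.
Standard normalization: leading coefficient of H_n is 2^n, so a_10 = 2^10 = 1024. Work downward with a_k = (k+1)(k+2) a_{k+2} / (2(k - n)):
  a_8 = (9)(10)(1024) / (2(8 - 10)) = 92160/(-4) = -23040
  a_6 = (7)(8)(-23040) / (2(6 - 10)) = -1290240/(-8) = 161280
  a_4 = (5)(6)(161280) / (2(4 - 10)) = 4838400/(-12) = -403200
  a_2 = (3)(4)(-403200) / (2(2 - 10)) = -4838400/(-16) = 302400
  a_0 = (1)(2)(302400) / (2(0 - 10)) = 604800/(-20) = -30240
Hence H_10(x) = 1024 x^10 - 23040 x^8 + 161280 x^6 - 403200 x^4 + 302400 x^2 - 30240.

H_10(x); series = 1024 x^10 - 23040 x^8 + 161280 x^6 - 403200 x^4 + 302400 x^2 - 30240


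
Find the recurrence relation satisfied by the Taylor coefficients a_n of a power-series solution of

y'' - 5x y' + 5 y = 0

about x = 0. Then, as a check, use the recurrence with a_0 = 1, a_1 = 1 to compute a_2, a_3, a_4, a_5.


Substitute y = sum_n a_n x^n.
y''(x) has coefficient (n+2)(n+1) a_{n+2} at x^n;
-5 x y'(x) has coefficient -5 n a_n at x^n (shift);
5 y(x) has coefficient 5 a_n at x^n.
Matching x^n: (n+2)(n+1) a_{n+2} + (-5n + 5) a_n = 0.
Thus a_{n+2} = (5n - 5) / ((n+1)(n+2)) * a_n.

Check with a_0 = 1, a_1 = 1 (apply the recurrence for n = 0, 1, 2, 3): a_0 = 1, a_1 = 1, a_2 = -5/2, a_3 = 0, a_4 = -25/24, a_5 = 0.

a_(n+2) = (5n - 5) / ((n+1)(n+2)) * a_n; check: a_0 = 1, a_1 = 1, a_2 = -5/2, a_3 = 0, a_4 = -25/24, a_5 = 0


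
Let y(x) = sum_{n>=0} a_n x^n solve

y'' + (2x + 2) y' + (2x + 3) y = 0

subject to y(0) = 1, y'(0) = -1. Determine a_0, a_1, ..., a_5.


Ansatz: y(x) = sum_{n>=0} a_n x^n, so y'(x) = sum_{n>=1} n a_n x^(n-1) and y''(x) = sum_{n>=2} n(n-1) a_n x^(n-2).
Substitute into P(x) y'' + Q(x) y' + R(x) y = 0 with P(x) = 1, Q(x) = 2x + 2, R(x) = 2x + 3, and match powers of x.
Initial conditions: a_0 = 1, a_1 = -1.
Setting the coefficient of each power of x to zero and solving order by order (substituting the coefficients already found):
  x^0: 2 a_2 + 2 a_1 + 3 a_0 = 0  ->  2 a_2 = -2 a_1 - 3 a_0 = -1  ->  a_2 = -1/2
  x^1: 6 a_3 + 4 a_2 + 5 a_1 + 2 a_0 = 0  ->  6 a_3 = -4 a_2 - 5 a_1 - 2 a_0 = 5  ->  a_3 = 5/6
  x^2: 12 a_4 + 6 a_3 + 7 a_2 + 2 a_1 = 0  ->  12 a_4 = -6 a_3 - 7 a_2 - 2 a_1 = 1/2  ->  a_4 = 1/24
  x^3: 20 a_5 + 8 a_4 + 9 a_3 + 2 a_2 = 0  ->  20 a_5 = -8 a_4 - 9 a_3 - 2 a_2 = -41/6  ->  a_5 = -41/120
Truncated series: y(x) = 1 - x - (1/2) x^2 + (5/6) x^3 + (1/24) x^4 - (41/120) x^5 + O(x^6).

a_0 = 1; a_1 = -1; a_2 = -1/2; a_3 = 5/6; a_4 = 1/24; a_5 = -41/120


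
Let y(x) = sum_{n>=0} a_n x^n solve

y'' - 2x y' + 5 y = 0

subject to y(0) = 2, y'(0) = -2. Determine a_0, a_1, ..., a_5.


Ansatz: y(x) = sum_{n>=0} a_n x^n, so y'(x) = sum_{n>=1} n a_n x^(n-1) and y''(x) = sum_{n>=2} n(n-1) a_n x^(n-2).
Substitute into P(x) y'' + Q(x) y' + R(x) y = 0 with P(x) = 1, Q(x) = -2x, R(x) = 5, and match powers of x.
Initial conditions: a_0 = 2, a_1 = -2.
Setting the coefficient of each power of x to zero and solving order by order (substituting the coefficients already found):
  x^0: 2 a_2 + 5 a_0 = 0  ->  2 a_2 = -5 a_0 = -10  ->  a_2 = -5
  x^1: 6 a_3 + 3 a_1 = 0  ->  6 a_3 = -3 a_1 = 6  ->  a_3 = 1
  x^2: 12 a_4 + a_2 = 0  ->  12 a_4 = -a_2 = 5  ->  a_4 = 5/12
  x^3: 20 a_5 - a_3 = 0  ->  20 a_5 = a_3 = 1  ->  a_5 = 1/20
Truncated series: y(x) = 2 - 2 x - 5 x^2 + x^3 + (5/12) x^4 + (1/20) x^5 + O(x^6).

a_0 = 2; a_1 = -2; a_2 = -5; a_3 = 1; a_4 = 5/12; a_5 = 1/20


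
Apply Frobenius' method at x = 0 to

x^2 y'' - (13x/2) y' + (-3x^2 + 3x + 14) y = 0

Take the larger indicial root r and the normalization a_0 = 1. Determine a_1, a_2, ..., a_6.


Write in Frobenius form y'' + (p(x)/x) y' + (q(x)/x^2) y = 0:
  p(x) = -13/2,  q(x) = -3x^2 + 3x + 14.
Indicial equation: r(r-1) + (-13/2) r + (14) = 0 -> roots r_1 = 4, r_2 = 7/2.
Take r = r_1 = 4. Let y(x) = x^r sum_{n>=0} a_n x^n with a_0 = 1.
Substitute y = x^r sum a_n x^n and match x^{r+n}. The recurrence is
  D(n) a_n + 3 a_{n-1} - 3 a_{n-2} = 0,  where D(n) = (r+n)(r+n-1) + (-13/2)(r+n) + (14).
  a_n = [-3 a_{n-1} + 3 a_{n-2}] / D(n).
Since the indicial polynomial factors as (r - r_1)(r - r_2), D(n) = (r_1 + n - r_1)(r_1 + n - r_2) = n(n + 1/2).
Evaluating step by step (a_0 = 1):
  n = 1: D(1) = 1(1 + 1/2) = 3/2; numerator = -3(1) = -3; a_1 = (-3)/(3/2) = -2
  n = 2: D(2) = 2(2 + 1/2) = 5; numerator = -3(-2) + 3(1) = 9; a_2 = (9)/(5) = 9/5
  n = 3: D(3) = 3(3 + 1/2) = 21/2; numerator = -3(9/5) + 3(-2) = -57/5; a_3 = (-57/5)/(21/2) = -38/35
  n = 4: D(4) = 4(4 + 1/2) = 18; numerator = -3(-38/35) + 3(9/5) = 303/35; a_4 = (303/35)/(18) = 101/210
  n = 5: D(5) = 5(5 + 1/2) = 55/2; numerator = -3(101/210) + 3(-38/35) = -47/10; a_5 = (-47/10)/(55/2) = -47/275
  n = 6: D(6) = 6(6 + 1/2) = 39; numerator = -3(-47/275) + 3(101/210) = 7529/3850; a_6 = (7529/3850)/(39) = 7529/150150

r = 4; a_0 = 1; a_1 = -2; a_2 = 9/5; a_3 = -38/35; a_4 = 101/210; a_5 = -47/275; a_6 = 7529/150150


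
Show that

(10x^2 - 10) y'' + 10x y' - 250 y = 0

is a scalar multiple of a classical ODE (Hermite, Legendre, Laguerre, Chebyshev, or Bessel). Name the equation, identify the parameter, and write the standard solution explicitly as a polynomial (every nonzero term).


All three coefficients share the factor -10; dividing through by -10 gives  (1 - x^2) y'' - x y' + 25 y = 0.
This matches the Chebyshev equation (1 - x^2) y'' - x y' + n^2 y = 0 (note the -x y' term, not -2x y') with n^2 = 25, so n = 5; the polynomial solution is T_5(x).
With y = sum_k a_k x^k, matching x^k gives (k+2)(k+1) a_{k+2} = (k^2 - n^2) a_k = (k - 5)(k + 5) a_k. The right side vanishes at k = 5, so the series with the parity of 5 terminates at degree 5.
Standard normalization: leading coefficient of T_n is 2^(n-1), so a_5 = 2^4 = 16. Work downward with a_k = (k+1)(k+2) a_{k+2} / ((k - 5)(k + 5)):
  a_3 = (4)(5)(16) / ((3 - 5)(3 + 5)) = 320/(-16) = -20
  a_1 = (2)(3)(-20) / ((1 - 5)(1 + 5)) = -120/(-24) = 5
Hence T_5(x) = 16 x^5 - 20 x^3 + 5 x.

T_5(x); series = 16 x^5 - 20 x^3 + 5 x


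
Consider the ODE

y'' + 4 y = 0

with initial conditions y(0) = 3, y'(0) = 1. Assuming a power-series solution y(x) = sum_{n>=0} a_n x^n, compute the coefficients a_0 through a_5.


Ansatz: y(x) = sum_{n>=0} a_n x^n, so y'(x) = sum_{n>=1} n a_n x^(n-1) and y''(x) = sum_{n>=2} n(n-1) a_n x^(n-2).
Substitute into P(x) y'' + Q(x) y' + R(x) y = 0 with P(x) = 1, Q(x) = 0, R(x) = 4, and match powers of x.
Initial conditions: a_0 = 3, a_1 = 1.
Setting the coefficient of each power of x to zero and solving order by order (substituting the coefficients already found):
  x^0: 2 a_2 + 4 a_0 = 0  ->  2 a_2 = -4 a_0 = -12  ->  a_2 = -6
  x^1: 6 a_3 + 4 a_1 = 0  ->  6 a_3 = -4 a_1 = -4  ->  a_3 = -2/3
  x^2: 12 a_4 + 4 a_2 = 0  ->  12 a_4 = -4 a_2 = 24  ->  a_4 = 2
  x^3: 20 a_5 + 4 a_3 = 0  ->  20 a_5 = -4 a_3 = 8/3  ->  a_5 = 2/15
Truncated series: y(x) = 3 + x - 6 x^2 - (2/3) x^3 + 2 x^4 + (2/15) x^5 + O(x^6).

a_0 = 3; a_1 = 1; a_2 = -6; a_3 = -2/3; a_4 = 2; a_5 = 2/15


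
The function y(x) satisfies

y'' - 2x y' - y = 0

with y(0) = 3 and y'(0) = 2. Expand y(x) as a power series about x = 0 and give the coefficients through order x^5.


Ansatz: y(x) = sum_{n>=0} a_n x^n, so y'(x) = sum_{n>=1} n a_n x^(n-1) and y''(x) = sum_{n>=2} n(n-1) a_n x^(n-2).
Substitute into P(x) y'' + Q(x) y' + R(x) y = 0 with P(x) = 1, Q(x) = -2x, R(x) = -1, and match powers of x.
Initial conditions: a_0 = 3, a_1 = 2.
Setting the coefficient of each power of x to zero and solving order by order (substituting the coefficients already found):
  x^0: 2 a_2 - a_0 = 0  ->  2 a_2 = a_0 = 3  ->  a_2 = 3/2
  x^1: 6 a_3 - 3 a_1 = 0  ->  6 a_3 = 3 a_1 = 6  ->  a_3 = 1
  x^2: 12 a_4 - 5 a_2 = 0  ->  12 a_4 = 5 a_2 = 15/2  ->  a_4 = 5/8
  x^3: 20 a_5 - 7 a_3 = 0  ->  20 a_5 = 7 a_3 = 7  ->  a_5 = 7/20
Truncated series: y(x) = 3 + 2 x + (3/2) x^2 + x^3 + (5/8) x^4 + (7/20) x^5 + O(x^6).

a_0 = 3; a_1 = 2; a_2 = 3/2; a_3 = 1; a_4 = 5/8; a_5 = 7/20


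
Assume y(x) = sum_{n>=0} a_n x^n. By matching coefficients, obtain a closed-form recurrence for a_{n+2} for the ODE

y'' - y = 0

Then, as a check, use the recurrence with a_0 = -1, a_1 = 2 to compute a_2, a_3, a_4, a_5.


Substitute y = sum_n a_n x^n into y'' + (const) y = 0.
y''(x) = sum_{n>=0} (n+2)(n+1) a_{n+2} x^n.
The ODE becomes sum_n [(n+2)(n+1) a_{n+2} - 1 a_n] x^n = 0.
Setting each coefficient to zero gives the recurrence:
  (n+2)(n+1) a_{n+2} - 1 a_n = 0,
  a_{n+2} = 1 / ((n+1)(n+2)) a_n.

Check with a_0 = -1, a_1 = 2 (apply the recurrence for n = 0, 1, 2, 3): a_0 = -1, a_1 = 2, a_2 = -1/2, a_3 = 1/3, a_4 = -1/24, a_5 = 1/60.

a_{n+2} = 1/((n+1)(n+2)) * a_n; check: a_0 = -1, a_1 = 2, a_2 = -1/2, a_3 = 1/3, a_4 = -1/24, a_5 = 1/60


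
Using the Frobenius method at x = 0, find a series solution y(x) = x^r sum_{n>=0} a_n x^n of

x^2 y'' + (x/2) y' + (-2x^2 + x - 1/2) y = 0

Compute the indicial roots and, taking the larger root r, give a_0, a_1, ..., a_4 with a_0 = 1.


Write in Frobenius form y'' + (p(x)/x) y' + (q(x)/x^2) y = 0:
  p(x) = 1/2,  q(x) = -2x^2 + x - 1/2.
Indicial equation: r(r-1) + (1/2) r + (-1/2) = 0 -> roots r_1 = 1, r_2 = -1/2.
Take r = r_1 = 1. Let y(x) = x^r sum_{n>=0} a_n x^n with a_0 = 1.
Substitute y = x^r sum a_n x^n and match x^{r+n}. The recurrence is
  D(n) a_n + 1 a_{n-1} - 2 a_{n-2} = 0,  where D(n) = (r+n)(r+n-1) + (1/2)(r+n) + (-1/2).
  a_n = [-1 a_{n-1} + 2 a_{n-2}] / D(n).
Since the indicial polynomial factors as (r - r_1)(r - r_2), D(n) = (r_1 + n - r_1)(r_1 + n - r_2) = n(n + 3/2).
Evaluating step by step (a_0 = 1):
  n = 1: D(1) = 1(1 + 3/2) = 5/2; numerator = -1(1) = -1; a_1 = (-1)/(5/2) = -2/5
  n = 2: D(2) = 2(2 + 3/2) = 7; numerator = -1(-2/5) + 2(1) = 12/5; a_2 = (12/5)/(7) = 12/35
  n = 3: D(3) = 3(3 + 3/2) = 27/2; numerator = -1(12/35) + 2(-2/5) = -8/7; a_3 = (-8/7)/(27/2) = -16/189
  n = 4: D(4) = 4(4 + 3/2) = 22; numerator = -1(-16/189) + 2(12/35) = 104/135; a_4 = (104/135)/(22) = 52/1485

r = 1; a_0 = 1; a_1 = -2/5; a_2 = 12/35; a_3 = -16/189; a_4 = 52/1485


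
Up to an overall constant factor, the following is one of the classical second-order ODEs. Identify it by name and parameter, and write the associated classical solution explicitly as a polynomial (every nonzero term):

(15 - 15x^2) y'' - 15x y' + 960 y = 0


All three coefficients share the factor 15; dividing through by 15 gives  (1 - x^2) y'' - x y' + 64 y = 0.
This matches the Chebyshev equation (1 - x^2) y'' - x y' + n^2 y = 0 (note the -x y' term, not -2x y') with n^2 = 64, so n = 8; the polynomial solution is T_8(x).
With y = sum_k a_k x^k, matching x^k gives (k+2)(k+1) a_{k+2} = (k^2 - n^2) a_k = (k - 8)(k + 8) a_k. The right side vanishes at k = 8, so the series with the parity of 8 terminates at degree 8.
Standard normalization: leading coefficient of T_n is 2^(n-1), so a_8 = 2^7 = 128. Work downward with a_k = (k+1)(k+2) a_{k+2} / ((k - 8)(k + 8)):
  a_6 = (7)(8)(128) / ((6 - 8)(6 + 8)) = 7168/(-28) = -256
  a_4 = (5)(6)(-256) / ((4 - 8)(4 + 8)) = -7680/(-48) = 160
  a_2 = (3)(4)(160) / ((2 - 8)(2 + 8)) = 1920/(-60) = -32
  a_0 = (1)(2)(-32) / ((0 - 8)(0 + 8)) = -64/(-64) = 1
Hence T_8(x) = 128 x^8 - 256 x^6 + 160 x^4 - 32 x^2 + 1.

T_8(x); series = 128 x^8 - 256 x^6 + 160 x^4 - 32 x^2 + 1
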